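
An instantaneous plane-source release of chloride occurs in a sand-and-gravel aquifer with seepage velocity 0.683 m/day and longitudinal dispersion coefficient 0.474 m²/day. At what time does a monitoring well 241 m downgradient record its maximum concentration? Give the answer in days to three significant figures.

352 days

For the 1D instantaneous-source solution, setting ∂C/∂t = 0 at fixed x gives v²t² + 2Dt − x² = 0, so t = (√(D² + v²x²) − D)/v².
√(D² + v²x²) = √(0.474² + 0.683² × 241²) = 164.6; v² = 0.466489.
t = (164.6 − 0.474)/0.466489 = 352 days (vs. the pure-advection estimate x/v = 353 d).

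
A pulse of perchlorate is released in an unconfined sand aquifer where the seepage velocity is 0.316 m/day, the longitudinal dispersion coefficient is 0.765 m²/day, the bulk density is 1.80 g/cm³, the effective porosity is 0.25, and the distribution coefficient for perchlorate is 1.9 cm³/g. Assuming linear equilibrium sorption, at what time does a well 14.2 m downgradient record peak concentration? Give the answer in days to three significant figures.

Retardation factor R = 1 + ρ_b·K_d/n = 1 + 1.80 × 1.9/0.25 = 14.68.
Sorption retards both mechanisms: v_R = v/R = 0.02153 m/day, D_R = D/R = 0.05211 m²/day.
Peak time from v_R²t² + 2D_R t − x² = 0: t = (√(D_R² + v_R²x²) − D_R)/v_R².
√(D_R² + v_R²x²) = √(0.05211² + 0.02153² × 14.2²) = 0.3101; v_R² = 0.0004635.
t = (0.3101 − 0.05211)/0.0004635 = 557 days.

557 days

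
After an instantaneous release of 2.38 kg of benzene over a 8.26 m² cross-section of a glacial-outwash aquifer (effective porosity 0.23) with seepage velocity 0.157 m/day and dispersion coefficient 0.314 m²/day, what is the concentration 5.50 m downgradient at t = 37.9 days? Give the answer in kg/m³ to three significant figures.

0.102 kg/m³

For an instantaneous plane source, C(x,t) = M/(n_e·A·√(4πDt)) · exp(−(x−vt)²/(4Dt)), with n_e·A the pore (flow) area.
Plume center vt = 0.157 × 37.9 = 5.9503 m, so the well at 5.50 m is 0.4503 m upgradient of the peak.
√(4πDt) = 12.23 m, giving peak height M/(n_e·A·√(4πDt)) = 2.38/(0.23 × 8.26 × 12.23) = 0.1024 kg/m³.
(x−vt)²/(4Dt) = (-0.4503)²/(4 × 0.314 × 37.9) = 0.004260; exp(−0.004260) = 0.9957.
C = 0.1024 × 0.9957 = 0.102 kg/m³.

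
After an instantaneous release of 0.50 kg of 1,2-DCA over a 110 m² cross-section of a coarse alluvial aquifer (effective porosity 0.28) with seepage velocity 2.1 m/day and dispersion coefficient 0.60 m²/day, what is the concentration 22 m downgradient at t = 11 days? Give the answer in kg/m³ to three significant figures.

For an instantaneous plane source, C(x,t) = M/(n_e·A·√(4πDt)) · exp(−(x−vt)²/(4Dt)), with n_e·A the pore (flow) area.
Plume center vt = 2.1 × 11 = 23.1 m, so the well at 22 m is 1.1 m upgradient of the peak.
√(4πDt) = 9.107 m, giving peak height M/(n_e·A·√(4πDt)) = 0.50/(0.28 × 110 × 9.107) = 0.001783 kg/m³.
(x−vt)²/(4Dt) = (-1.1)²/(4 × 0.60 × 11) = 0.04583; exp(−0.04583) = 0.9552.
C = 0.001783 × 0.9552 = 0.00170 kg/m³.

0.00170 kg/m³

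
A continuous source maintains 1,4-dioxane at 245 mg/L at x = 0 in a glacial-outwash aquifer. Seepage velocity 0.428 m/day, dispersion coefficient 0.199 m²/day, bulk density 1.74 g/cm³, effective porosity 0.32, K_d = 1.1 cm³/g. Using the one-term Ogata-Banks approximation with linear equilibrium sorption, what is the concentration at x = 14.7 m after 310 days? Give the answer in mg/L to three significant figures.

Retardation factor R = 1 + ρ_b·K_d/n = 1 + 1.74 × 1.1/0.32 = 6.981.
Sorption retards both mechanisms: v_R = v/R = 0.06131 m/day, D_R = D/R = 0.02851 m²/day.
v_R·t = 0.06131 × 310 = 19.0061 m; 2√(D_R t) = 5.946 m; argument = (14.7 − 19.0061)/5.946 = -0.7242.
C = C₀ × ½·erfc(-0.7242) = 245 × 0.8471 = 208 mg/L.

208 mg/L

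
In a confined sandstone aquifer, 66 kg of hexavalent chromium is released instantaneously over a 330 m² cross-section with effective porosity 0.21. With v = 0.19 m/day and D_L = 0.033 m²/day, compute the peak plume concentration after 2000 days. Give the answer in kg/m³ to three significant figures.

The peak of an instantaneous 1D plume sits at x = vt; there the Gaussian factor is 1 and C_max = M/(n_e·A·√(4πDt)), where n_e·A is the pore area the mass is dissolved in.
√(4πDt) = √(4π × 0.033 × 2000) = 28.80 m, so C_max = 66/(0.21 × 330 × 28.80) = 0.0331 kg/m³.

0.0331 kg/m³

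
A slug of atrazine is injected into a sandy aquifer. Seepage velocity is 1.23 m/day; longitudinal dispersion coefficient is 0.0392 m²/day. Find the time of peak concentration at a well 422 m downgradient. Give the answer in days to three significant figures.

For the 1D instantaneous-source solution, setting ∂C/∂t = 0 at fixed x gives v²t² + 2Dt − x² = 0, so t = (√(D² + v²x²) − D)/v².
√(D² + v²x²) = √(0.0392² + 1.23² × 422²) = 519.1; v² = 1.5129.
t = (519.1 − 0.0392)/1.5129 = 343 days (vs. the pure-advection estimate x/v = 343 d).

343 days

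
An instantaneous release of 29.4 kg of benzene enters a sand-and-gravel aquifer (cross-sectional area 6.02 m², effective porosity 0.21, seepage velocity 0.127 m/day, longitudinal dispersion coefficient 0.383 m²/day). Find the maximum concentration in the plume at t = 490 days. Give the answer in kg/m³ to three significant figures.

0.479 kg/m³

The peak of an instantaneous 1D plume sits at x = vt; there the Gaussian factor is 1 and C_max = M/(n_e·A·√(4πDt)), where n_e·A is the pore area the mass is dissolved in.
√(4πDt) = √(4π × 0.383 × 490) = 48.56 m, so C_max = 29.4/(0.21 × 6.02 × 48.56) = 0.479 kg/m³.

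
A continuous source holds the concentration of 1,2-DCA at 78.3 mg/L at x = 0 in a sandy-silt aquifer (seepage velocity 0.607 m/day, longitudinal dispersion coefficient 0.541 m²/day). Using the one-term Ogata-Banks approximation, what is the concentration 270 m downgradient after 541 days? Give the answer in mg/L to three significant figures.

77.7 mg/L

For a continuous step input, C/C₀ ≈ ½·erfc((x−vt)/(2√(Dt))).
vt = 0.607 × 541 = 328.387 m and 2√(Dt) = 2√(0.541 × 541) = 34.22 m.
Argument (x−vt)/(2√(Dt)) = (270 − 328.387)/34.22 = -1.706; ½·erfc(-1.706) = 0.9921.
C = 78.3 × 0.9921 = 77.7 mg/L.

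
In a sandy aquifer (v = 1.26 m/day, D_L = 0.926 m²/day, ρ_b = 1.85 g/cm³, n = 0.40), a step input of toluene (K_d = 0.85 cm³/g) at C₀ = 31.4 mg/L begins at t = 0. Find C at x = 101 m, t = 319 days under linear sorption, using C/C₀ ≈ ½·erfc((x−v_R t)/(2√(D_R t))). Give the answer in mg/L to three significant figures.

1.18 mg/L

Retardation factor R = 1 + ρ_b·K_d/n = 1 + 1.85 × 0.85/0.40 = 4.931.
Sorption retards both mechanisms: v_R = v/R = 0.2555 m/day, D_R = D/R = 0.1878 m²/day.
v_R·t = 0.2555 × 319 = 81.5045 m; 2√(D_R t) = 15.48 m; argument = (101 − 81.5045)/15.48 = 1.259.
C = C₀ × ½·erfc(1.259) = 31.4 × 0.03750 = 1.18 mg/L.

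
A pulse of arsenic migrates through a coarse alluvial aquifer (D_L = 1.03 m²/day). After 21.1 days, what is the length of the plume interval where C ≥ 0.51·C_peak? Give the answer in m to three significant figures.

The plume is Gaussian with σ = √(2Dt) = √(2 × 1.03 × 21.1) = 6.593 m.
C/C_peak = exp(−Δx²/(2σ²)) = 0.51 ⇒ Δx = σ·√(−2 ln 0.51) = 6.593 × 1.160 = 7.648 m.
Width = 2Δx = 15.3 m.

15.3 m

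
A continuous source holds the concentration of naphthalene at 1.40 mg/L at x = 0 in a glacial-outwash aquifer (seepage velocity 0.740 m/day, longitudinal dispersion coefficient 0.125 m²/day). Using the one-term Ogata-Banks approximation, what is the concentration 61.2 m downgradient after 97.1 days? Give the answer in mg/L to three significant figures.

1.38 mg/L

For a continuous step input, C/C₀ ≈ ½·erfc((x−vt)/(2√(Dt))).
vt = 0.740 × 97.1 = 71.854 m and 2√(Dt) = 2√(0.125 × 97.1) = 6.968 m.
Argument (x−vt)/(2√(Dt)) = (61.2 − 71.854)/6.968 = -1.529; ½·erfc(-1.529) = 0.9847.
C = 1.40 × 0.9847 = 1.38 mg/L.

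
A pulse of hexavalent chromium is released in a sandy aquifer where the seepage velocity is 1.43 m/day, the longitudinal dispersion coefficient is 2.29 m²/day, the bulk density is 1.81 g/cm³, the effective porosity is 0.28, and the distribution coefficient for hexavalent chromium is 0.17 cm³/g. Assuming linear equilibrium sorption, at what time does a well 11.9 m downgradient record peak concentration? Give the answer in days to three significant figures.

Retardation factor R = 1 + ρ_b·K_d/n = 1 + 1.81 × 0.17/0.28 = 2.099.
Sorption retards both mechanisms: v_R = v/R = 0.6813 m/day, D_R = D/R = 1.091 m²/day.
Peak time from v_R²t² + 2D_R t − x² = 0: t = (√(D_R² + v_R²x²) − D_R)/v_R².
√(D_R² + v_R²x²) = √(1.091² + 0.6813² × 11.9²) = 8.181; v_R² = 0.4642.
t = (8.181 − 1.091)/0.4642 = 15.3 days.

15.3 days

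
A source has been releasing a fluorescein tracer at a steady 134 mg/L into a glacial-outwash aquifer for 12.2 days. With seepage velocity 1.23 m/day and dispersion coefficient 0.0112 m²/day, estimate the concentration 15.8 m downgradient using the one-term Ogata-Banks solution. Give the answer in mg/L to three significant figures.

For a continuous step input, C/C₀ ≈ ½·erfc((x−vt)/(2√(Dt))).
vt = 1.23 × 12.2 = 15.006 m and 2√(Dt) = 2√(0.0112 × 12.2) = 0.7393 m.
Argument (x−vt)/(2√(Dt)) = (15.8 − 15.006)/0.7393 = 1.074; ½·erfc(1.074) = 0.06440.
C = 134 × 0.06440 = 8.63 mg/L.

8.63 mg/L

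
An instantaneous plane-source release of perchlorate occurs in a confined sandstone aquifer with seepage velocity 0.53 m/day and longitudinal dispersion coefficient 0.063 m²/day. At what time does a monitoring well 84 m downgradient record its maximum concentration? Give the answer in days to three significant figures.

For the 1D instantaneous-source solution, setting ∂C/∂t = 0 at fixed x gives v²t² + 2Dt − x² = 0, so t = (√(D² + v²x²) − D)/v².
√(D² + v²x²) = √(0.063² + 0.53² × 84²) = 44.52; v² = 0.2809.
t = (44.52 − 0.063)/0.2809 = 158 days (vs. the pure-advection estimate x/v = 158 d).

158 days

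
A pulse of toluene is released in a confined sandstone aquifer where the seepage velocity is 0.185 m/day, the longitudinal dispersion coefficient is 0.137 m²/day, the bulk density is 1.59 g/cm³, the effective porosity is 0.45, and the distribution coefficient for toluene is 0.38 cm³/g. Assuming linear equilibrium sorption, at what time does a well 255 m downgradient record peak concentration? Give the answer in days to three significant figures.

3220 days

Retardation factor R = 1 + ρ_b·K_d/n = 1 + 1.59 × 0.38/0.45 = 2.343.
Sorption retards both mechanisms: v_R = v/R = 0.07896 m/day, D_R = D/R = 0.05847 m²/day.
Peak time from v_R²t² + 2D_R t − x² = 0: t = (√(D_R² + v_R²x²) − D_R)/v_R².
√(D_R² + v_R²x²) = √(0.05847² + 0.07896² × 255²) = 20.13; v_R² = 0.006235.
t = (20.13 − 0.05847)/0.006235 = 3220 days.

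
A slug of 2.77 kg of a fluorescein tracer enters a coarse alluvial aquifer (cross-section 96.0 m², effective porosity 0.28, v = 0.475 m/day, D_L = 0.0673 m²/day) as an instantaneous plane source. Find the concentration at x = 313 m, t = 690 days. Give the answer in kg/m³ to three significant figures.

For an instantaneous plane source, C(x,t) = M/(n_e·A·√(4πDt)) · exp(−(x−vt)²/(4Dt)), with n_e·A the pore (flow) area.
Plume center vt = 0.475 × 690 = 327.75 m, so the well at 313 m is 14.75 m upgradient of the peak.
√(4πDt) = 24.16 m, giving peak height M/(n_e·A·√(4πDt)) = 2.77/(0.28 × 96.0 × 24.16) = 0.004265 kg/m³.
(x−vt)²/(4Dt) = (-14.75)²/(4 × 0.0673 × 690) = 1.171; exp(−1.171) = 0.3101.
C = 0.004265 × 0.3101 = 0.00132 kg/m³.

0.00132 kg/m³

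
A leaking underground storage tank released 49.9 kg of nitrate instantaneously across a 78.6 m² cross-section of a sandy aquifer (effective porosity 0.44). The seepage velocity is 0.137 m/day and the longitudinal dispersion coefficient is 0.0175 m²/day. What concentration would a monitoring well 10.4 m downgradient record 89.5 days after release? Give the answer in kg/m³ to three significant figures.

For an instantaneous plane source, C(x,t) = M/(n_e·A·√(4πDt)) · exp(−(x−vt)²/(4Dt)), with n_e·A the pore (flow) area.
Plume center vt = 0.137 × 89.5 = 12.2615 m, so the well at 10.4 m is 1.8615 m upgradient of the peak.
√(4πDt) = 4.436 m, giving peak height M/(n_e·A·√(4πDt)) = 49.9/(0.44 × 78.6 × 4.436) = 0.3253 kg/m³.
(x−vt)²/(4Dt) = (-1.8615)²/(4 × 0.0175 × 89.5) = 0.5531; exp(−0.5531) = 0.5752.
C = 0.3253 × 0.5752 = 0.187 kg/m³.

0.187 kg/m³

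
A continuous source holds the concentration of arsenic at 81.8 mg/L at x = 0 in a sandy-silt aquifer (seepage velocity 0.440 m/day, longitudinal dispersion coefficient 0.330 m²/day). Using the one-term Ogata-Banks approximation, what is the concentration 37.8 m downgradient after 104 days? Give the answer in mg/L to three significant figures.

For a continuous step input, C/C₀ ≈ ½·erfc((x−vt)/(2√(Dt))).
vt = 0.440 × 104 = 45.76 m and 2√(Dt) = 2√(0.330 × 104) = 11.72 m.
Argument (x−vt)/(2√(Dt)) = (37.8 − 45.76)/11.72 = -0.6792; ½·erfc(-0.6792) = 0.8316.
C = 81.8 × 0.8316 = 68.0 mg/L.

68.0 mg/L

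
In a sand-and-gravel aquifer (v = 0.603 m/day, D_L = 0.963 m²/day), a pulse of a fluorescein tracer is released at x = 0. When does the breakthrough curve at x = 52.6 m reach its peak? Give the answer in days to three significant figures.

For the 1D instantaneous-source solution, setting ∂C/∂t = 0 at fixed x gives v²t² + 2Dt − x² = 0, so t = (√(D² + v²x²) − D)/v².
√(D² + v²x²) = √(0.963² + 0.603² × 52.6²) = 31.73; v² = 0.363609.
t = (31.73 − 0.963)/0.363609 = 84.6 days (vs. the pure-advection estimate x/v = 87.2 d).

84.6 days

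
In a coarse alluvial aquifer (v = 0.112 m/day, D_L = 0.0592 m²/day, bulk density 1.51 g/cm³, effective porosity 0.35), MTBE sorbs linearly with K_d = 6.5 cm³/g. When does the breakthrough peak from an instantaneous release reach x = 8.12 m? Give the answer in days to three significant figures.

Retardation factor R = 1 + ρ_b·K_d/n = 1 + 1.51 × 6.5/0.35 = 29.04.
Sorption retards both mechanisms: v_R = v/R = 0.003857 m/day, D_R = D/R = 0.002039 m²/day.
Peak time from v_R²t² + 2D_R t − x² = 0: t = (√(D_R² + v_R²x²) − D_R)/v_R².
√(D_R² + v_R²x²) = √(0.002039² + 0.003857² × 8.12²) = 0.03139; v_R² = 1.488e-05.
t = (0.03139 − 0.002039)/1.488e-05 = 1970 days.

1970 days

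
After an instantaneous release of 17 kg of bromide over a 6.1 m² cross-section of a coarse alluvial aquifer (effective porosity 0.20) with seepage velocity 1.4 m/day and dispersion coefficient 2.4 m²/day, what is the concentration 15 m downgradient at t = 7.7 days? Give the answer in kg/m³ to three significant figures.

For an instantaneous plane source, C(x,t) = M/(n_e·A·√(4πDt)) · exp(−(x−vt)²/(4Dt)), with n_e·A the pore (flow) area.
Plume center vt = 1.4 × 7.7 = 10.78 m, so the well at 15 m is 4.22 m downgradient of the peak.
√(4πDt) = 15.24 m, giving peak height M/(n_e·A·√(4πDt)) = 17/(0.20 × 6.1 × 15.24) = 0.9143 kg/m³.
(x−vt)²/(4Dt) = (4.22)²/(4 × 2.4 × 7.7) = 0.2409; exp(−0.2409) = 0.7859.
C = 0.9143 × 0.7859 = 0.719 kg/m³.

0.719 kg/m³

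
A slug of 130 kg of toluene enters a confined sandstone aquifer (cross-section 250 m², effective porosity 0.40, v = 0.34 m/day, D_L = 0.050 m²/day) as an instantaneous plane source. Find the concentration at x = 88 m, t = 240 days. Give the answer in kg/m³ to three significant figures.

For an instantaneous plane source, C(x,t) = M/(n_e·A·√(4πDt)) · exp(−(x−vt)²/(4Dt)), with n_e·A the pore (flow) area.
Plume center vt = 0.34 × 240 = 81.6 m, so the well at 88 m is 6.4 m downgradient of the peak.
√(4πDt) = 12.28 m, giving peak height M/(n_e·A·√(4πDt)) = 130/(0.40 × 250 × 12.28) = 0.1059 kg/m³.
(x−vt)²/(4Dt) = (6.4)²/(4 × 0.050 × 240) = 0.8533; exp(−0.8533) = 0.4260.
C = 0.1059 × 0.4260 = 0.0451 kg/m³.

0.0451 kg/m³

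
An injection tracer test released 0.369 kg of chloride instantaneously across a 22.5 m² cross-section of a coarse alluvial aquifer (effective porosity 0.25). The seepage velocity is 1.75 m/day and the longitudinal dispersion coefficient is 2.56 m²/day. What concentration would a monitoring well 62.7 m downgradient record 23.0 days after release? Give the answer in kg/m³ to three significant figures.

0.000284 kg/m³

For an instantaneous plane source, C(x,t) = M/(n_e·A·√(4πDt)) · exp(−(x−vt)²/(4Dt)), with n_e·A the pore (flow) area.
Plume center vt = 1.75 × 23.0 = 40.25 m, so the well at 62.7 m is 22.45 m downgradient of the peak.
√(4πDt) = 27.20 m, giving peak height M/(n_e·A·√(4πDt)) = 0.369/(0.25 × 22.5 × 27.20) = 0.002412 kg/m³.
(x−vt)²/(4Dt) = (22.45)²/(4 × 2.56 × 23.0) = 2.140; exp(−2.140) = 0.1177.
C = 0.002412 × 0.1177 = 0.000284 kg/m³.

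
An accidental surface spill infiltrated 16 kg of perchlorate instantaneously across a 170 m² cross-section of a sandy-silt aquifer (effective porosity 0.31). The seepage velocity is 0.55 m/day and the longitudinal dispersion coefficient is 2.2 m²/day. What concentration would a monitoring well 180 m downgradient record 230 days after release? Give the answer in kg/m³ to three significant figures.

For an instantaneous plane source, C(x,t) = M/(n_e·A·√(4πDt)) · exp(−(x−vt)²/(4Dt)), with n_e·A the pore (flow) area.
Plume center vt = 0.55 × 230 = 126.5 m, so the well at 180 m is 53.5 m downgradient of the peak.
√(4πDt) = 79.74 m, giving peak height M/(n_e·A·√(4πDt)) = 16/(0.31 × 170 × 79.74) = 0.003807 kg/m³.
(x−vt)²/(4Dt) = (53.5)²/(4 × 2.2 × 230) = 1.414; exp(−1.414) = 0.2432.
C = 0.003807 × 0.2432 = 0.000926 kg/m³.

0.000926 kg/m³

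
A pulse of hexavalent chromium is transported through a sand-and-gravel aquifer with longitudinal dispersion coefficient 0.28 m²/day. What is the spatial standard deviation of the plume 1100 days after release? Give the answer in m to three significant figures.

Dispersive spreading gives a Gaussian with σ² = 2Dt; advection only shifts the center.
σ = √(2 × 0.28 × 1100) = 24.8 m.

24.8 m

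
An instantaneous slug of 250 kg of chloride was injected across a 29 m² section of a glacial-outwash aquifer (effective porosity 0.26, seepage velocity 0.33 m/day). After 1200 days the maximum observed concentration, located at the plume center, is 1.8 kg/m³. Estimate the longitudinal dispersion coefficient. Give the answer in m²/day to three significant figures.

At the plume center C_max = M/(n_e·A·√(4πDt)), so D = M²/(4πt·(n_e·A·C_max)²).
n_e·A·C_max = 0.26 × 29 × 1.8 = 13.57 kg/m.
D = 250²/(4π × 1200 × 13.57²) = 0.0225 m²/day.

0.0225 m²/day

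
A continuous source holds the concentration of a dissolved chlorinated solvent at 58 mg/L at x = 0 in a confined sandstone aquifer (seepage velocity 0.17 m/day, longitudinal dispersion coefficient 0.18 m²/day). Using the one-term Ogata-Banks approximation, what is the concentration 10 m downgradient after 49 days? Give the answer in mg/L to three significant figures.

20.0 mg/L

For a continuous step input, C/C₀ ≈ ½·erfc((x−vt)/(2√(Dt))).
vt = 0.17 × 49 = 8.33 m and 2√(Dt) = 2√(0.18 × 49) = 5.940 m.
Argument (x−vt)/(2√(Dt)) = (10 − 8.33)/5.940 = 0.2811; ½·erfc(0.2811) = 0.3455.
C = 58 × 0.3455 = 20.0 mg/L.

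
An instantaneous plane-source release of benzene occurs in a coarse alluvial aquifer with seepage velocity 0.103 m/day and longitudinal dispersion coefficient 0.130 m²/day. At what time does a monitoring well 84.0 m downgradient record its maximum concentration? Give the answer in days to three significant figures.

803 days

For the 1D instantaneous-source solution, setting ∂C/∂t = 0 at fixed x gives v²t² + 2Dt − x² = 0, so t = (√(D² + v²x²) − D)/v².
√(D² + v²x²) = √(0.130² + 0.103² × 84.0²) = 8.653; v² = 0.010609.
t = (8.653 − 0.130)/0.010609 = 803 days (vs. the pure-advection estimate x/v = 816 d).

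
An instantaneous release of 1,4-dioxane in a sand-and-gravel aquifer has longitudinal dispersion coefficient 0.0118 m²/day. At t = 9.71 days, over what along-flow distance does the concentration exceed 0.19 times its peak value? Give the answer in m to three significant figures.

The plume is Gaussian with σ = √(2Dt) = √(2 × 0.0118 × 9.71) = 0.4787 m.
C/C_peak = exp(−Δx²/(2σ²)) = 0.19 ⇒ Δx = σ·√(−2 ln 0.19) = 0.4787 × 1.822 = 0.8722 m.
Width = 2Δx = 1.74 m.

1.74 m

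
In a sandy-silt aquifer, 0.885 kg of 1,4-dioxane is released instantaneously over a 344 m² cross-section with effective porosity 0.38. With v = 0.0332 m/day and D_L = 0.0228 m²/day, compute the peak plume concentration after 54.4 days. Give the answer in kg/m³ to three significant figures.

The peak of an instantaneous 1D plume sits at x = vt; there the Gaussian factor is 1 and C_max = M/(n_e·A·√(4πDt)), where n_e·A is the pore area the mass is dissolved in.
√(4πDt) = √(4π × 0.0228 × 54.4) = 3.948 m, so C_max = 0.885/(0.38 × 344 × 3.948) = 0.00171 kg/m³.

0.00171 kg/m³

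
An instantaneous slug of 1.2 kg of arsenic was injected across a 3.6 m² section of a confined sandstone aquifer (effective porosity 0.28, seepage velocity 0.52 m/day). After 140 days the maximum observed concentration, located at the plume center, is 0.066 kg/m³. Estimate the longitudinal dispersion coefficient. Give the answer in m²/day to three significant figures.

At the plume center C_max = M/(n_e·A·√(4πDt)), so D = M²/(4πt·(n_e·A·C_max)²).
n_e·A·C_max = 0.28 × 3.6 × 0.066 = 0.06653 kg/m.
D = 1.2²/(4π × 140 × 0.06653²) = 0.185 m²/day.

0.185 m²/day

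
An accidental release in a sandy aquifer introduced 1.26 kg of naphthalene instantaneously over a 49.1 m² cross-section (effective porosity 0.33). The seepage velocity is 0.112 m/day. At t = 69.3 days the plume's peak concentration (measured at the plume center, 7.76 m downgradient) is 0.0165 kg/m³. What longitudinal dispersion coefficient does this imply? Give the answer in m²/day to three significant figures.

0.0255 m²/day

At the plume center C_max = M/(n_e·A·√(4πDt)), so D = M²/(4πt·(n_e·A·C_max)²).
n_e·A·C_max = 0.33 × 49.1 × 0.0165 = 0.2673 kg/m.
D = 1.26²/(4π × 69.3 × 0.2673²) = 0.0255 m²/day.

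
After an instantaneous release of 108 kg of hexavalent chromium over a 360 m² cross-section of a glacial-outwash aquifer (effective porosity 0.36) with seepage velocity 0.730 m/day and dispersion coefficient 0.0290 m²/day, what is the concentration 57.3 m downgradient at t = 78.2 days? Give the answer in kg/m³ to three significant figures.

For an instantaneous plane source, C(x,t) = M/(n_e·A·√(4πDt)) · exp(−(x−vt)²/(4Dt)), with n_e·A the pore (flow) area.
Plume center vt = 0.730 × 78.2 = 57.086 m, so the well at 57.3 m is 0.214 m downgradient of the peak.
√(4πDt) = 5.338 m, giving peak height M/(n_e·A·√(4πDt)) = 108/(0.36 × 360 × 5.338) = 0.1561 kg/m³.
(x−vt)²/(4Dt) = (0.214)²/(4 × 0.0290 × 78.2) = 0.005049; exp(−0.005049) = 0.9950.
C = 0.1561 × 0.9950 = 0.155 kg/m³.

0.155 kg/m³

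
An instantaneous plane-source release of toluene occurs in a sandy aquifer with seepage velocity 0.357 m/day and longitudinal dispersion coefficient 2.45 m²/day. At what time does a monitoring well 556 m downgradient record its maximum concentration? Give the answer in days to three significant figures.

For the 1D instantaneous-source solution, setting ∂C/∂t = 0 at fixed x gives v²t² + 2Dt − x² = 0, so t = (√(D² + v²x²) − D)/v².
√(D² + v²x²) = √(2.45² + 0.357² × 556²) = 198.5; v² = 0.127449.
t = (198.5 − 2.45)/0.127449 = 1540 days (vs. the pure-advection estimate x/v = 1560 d).

1540 days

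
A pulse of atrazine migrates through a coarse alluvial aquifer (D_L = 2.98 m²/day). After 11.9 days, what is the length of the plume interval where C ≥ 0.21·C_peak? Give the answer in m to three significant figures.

29.8 m

The plume is Gaussian with σ = √(2Dt) = √(2 × 2.98 × 11.9) = 8.422 m.
C/C_peak = exp(−Δx²/(2σ²)) = 0.21 ⇒ Δx = σ·√(−2 ln 0.21) = 8.422 × 1.767 = 14.88 m.
Width = 2Δx = 29.8 m.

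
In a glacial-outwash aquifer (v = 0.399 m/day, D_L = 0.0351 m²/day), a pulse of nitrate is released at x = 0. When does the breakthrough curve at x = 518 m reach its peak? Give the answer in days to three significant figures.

For the 1D instantaneous-source solution, setting ∂C/∂t = 0 at fixed x gives v²t² + 2Dt − x² = 0, so t = (√(D² + v²x²) − D)/v².
√(D² + v²x²) = √(0.0351² + 0.399² × 518²) = 206.7; v² = 0.159201.
t = (206.7 − 0.0351)/0.159201 = 1300 days (vs. the pure-advection estimate x/v = 1300 d).

1300 days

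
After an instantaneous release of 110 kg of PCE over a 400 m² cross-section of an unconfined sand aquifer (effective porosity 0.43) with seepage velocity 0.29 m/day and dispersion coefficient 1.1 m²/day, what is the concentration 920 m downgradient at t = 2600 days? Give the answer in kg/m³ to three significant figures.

0.000303 kg/m³

For an instantaneous plane source, C(x,t) = M/(n_e·A·√(4πDt)) · exp(−(x−vt)²/(4Dt)), with n_e·A the pore (flow) area.
Plume center vt = 0.29 × 2600 = 754 m, so the well at 920 m is 166 m downgradient of the peak.
√(4πDt) = 189.6 m, giving peak height M/(n_e·A·√(4πDt)) = 110/(0.43 × 400 × 189.6) = 0.003373 kg/m³.
(x−vt)²/(4Dt) = (166)²/(4 × 1.1 × 2600) = 2.409; exp(−2.409) = 0.08991.
C = 0.003373 × 0.08991 = 0.000303 kg/m³.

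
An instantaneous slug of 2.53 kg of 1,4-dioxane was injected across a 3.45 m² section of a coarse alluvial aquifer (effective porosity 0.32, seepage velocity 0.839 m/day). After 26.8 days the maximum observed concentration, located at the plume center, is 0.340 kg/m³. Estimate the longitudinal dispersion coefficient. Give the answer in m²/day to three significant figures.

At the plume center C_max = M/(n_e·A·√(4πDt)), so D = M²/(4πt·(n_e·A·C_max)²).
n_e·A·C_max = 0.32 × 3.45 × 0.340 = 0.3754 kg/m.
D = 2.53²/(4π × 26.8 × 0.3754²) = 0.135 m²/day.

0.135 m²/day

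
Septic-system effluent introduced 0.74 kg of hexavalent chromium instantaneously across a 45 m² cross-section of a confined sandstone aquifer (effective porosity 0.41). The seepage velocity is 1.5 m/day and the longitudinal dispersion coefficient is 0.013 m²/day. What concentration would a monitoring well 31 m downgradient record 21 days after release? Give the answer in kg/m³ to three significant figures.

0.0172 kg/m³

For an instantaneous plane source, C(x,t) = M/(n_e·A·√(4πDt)) · exp(−(x−vt)²/(4Dt)), with n_e·A the pore (flow) area.
Plume center vt = 1.5 × 21 = 31.5 m, so the well at 31 m is 0.5 m upgradient of the peak.
√(4πDt) = 1.852 m, giving peak height M/(n_e·A·√(4πDt)) = 0.74/(0.41 × 45 × 1.852) = 0.02166 kg/m³.
(x−vt)²/(4Dt) = (-0.5)²/(4 × 0.013 × 21) = 0.2289; exp(−0.2289) = 0.7954.
C = 0.02166 × 0.7954 = 0.0172 kg/m³.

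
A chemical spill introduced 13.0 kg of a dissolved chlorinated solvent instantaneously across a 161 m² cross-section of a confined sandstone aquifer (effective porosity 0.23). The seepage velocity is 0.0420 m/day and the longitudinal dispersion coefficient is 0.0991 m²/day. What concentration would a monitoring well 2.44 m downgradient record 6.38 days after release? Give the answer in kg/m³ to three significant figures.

For an instantaneous plane source, C(x,t) = M/(n_e·A·√(4πDt)) · exp(−(x−vt)²/(4Dt)), with n_e·A the pore (flow) area.
Plume center vt = 0.0420 × 6.38 = 0.26796 m, so the well at 2.44 m is 2.17204 m downgradient of the peak.
√(4πDt) = 2.819 m, giving peak height M/(n_e·A·√(4πDt)) = 13.0/(0.23 × 161 × 2.819) = 0.1245 kg/m³.
(x−vt)²/(4Dt) = (2.17204)²/(4 × 0.0991 × 6.38) = 1.865; exp(−1.865) = 0.1549.
C = 0.1245 × 0.1549 = 0.0193 kg/m³.

0.0193 kg/m³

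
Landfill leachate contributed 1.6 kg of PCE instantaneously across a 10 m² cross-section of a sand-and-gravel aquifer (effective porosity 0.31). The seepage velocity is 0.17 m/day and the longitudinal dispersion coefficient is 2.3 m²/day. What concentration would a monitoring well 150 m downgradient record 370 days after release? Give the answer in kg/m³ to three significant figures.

For an instantaneous plane source, C(x,t) = M/(n_e·A·√(4πDt)) · exp(−(x−vt)²/(4Dt)), with n_e·A the pore (flow) area.
Plume center vt = 0.17 × 370 = 62.9 m, so the well at 150 m is 87.1 m downgradient of the peak.
√(4πDt) = 103.4 m, giving peak height M/(n_e·A·√(4πDt)) = 1.6/(0.31 × 10 × 103.4) = 0.004992 kg/m³.
(x−vt)²/(4Dt) = (87.1)²/(4 × 2.3 × 370) = 2.229; exp(−2.229) = 0.1076.
C = 0.004992 × 0.1076 = 0.000537 kg/m³.

0.000537 kg/m³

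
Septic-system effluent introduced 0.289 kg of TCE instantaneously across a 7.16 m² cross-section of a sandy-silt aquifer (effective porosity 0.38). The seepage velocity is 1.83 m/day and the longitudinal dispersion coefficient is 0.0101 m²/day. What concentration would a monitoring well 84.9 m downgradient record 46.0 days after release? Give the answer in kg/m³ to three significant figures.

0.0333 kg/m³

For an instantaneous plane source, C(x,t) = M/(n_e·A·√(4πDt)) · exp(−(x−vt)²/(4Dt)), with n_e·A the pore (flow) area.
Plume center vt = 1.83 × 46.0 = 84.18 m, so the well at 84.9 m is 0.72 m downgradient of the peak.
√(4πDt) = 2.416 m, giving peak height M/(n_e·A·√(4πDt)) = 0.289/(0.38 × 7.16 × 2.416) = 0.04396 kg/m³.
(x−vt)²/(4Dt) = (0.72)²/(4 × 0.0101 × 46.0) = 0.2789; exp(−0.2789) = 0.7566.
C = 0.04396 × 0.7566 = 0.0333 kg/m³.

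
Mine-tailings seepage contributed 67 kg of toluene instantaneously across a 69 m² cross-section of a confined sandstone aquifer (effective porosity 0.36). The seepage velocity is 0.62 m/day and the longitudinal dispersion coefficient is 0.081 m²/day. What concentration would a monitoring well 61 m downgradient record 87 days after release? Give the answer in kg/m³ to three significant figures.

0.0489 kg/m³

For an instantaneous plane source, C(x,t) = M/(n_e·A·√(4πDt)) · exp(−(x−vt)²/(4Dt)), with n_e·A the pore (flow) area.
Plume center vt = 0.62 × 87 = 53.94 m, so the well at 61 m is 7.06 m downgradient of the peak.
√(4πDt) = 9.410 m, giving peak height M/(n_e·A·√(4πDt)) = 67/(0.36 × 69 × 9.410) = 0.2866 kg/m³.
(x−vt)²/(4Dt) = (7.06)²/(4 × 0.081 × 87) = 1.768; exp(−1.768) = 0.1707.
C = 0.2866 × 0.1707 = 0.0489 kg/m³.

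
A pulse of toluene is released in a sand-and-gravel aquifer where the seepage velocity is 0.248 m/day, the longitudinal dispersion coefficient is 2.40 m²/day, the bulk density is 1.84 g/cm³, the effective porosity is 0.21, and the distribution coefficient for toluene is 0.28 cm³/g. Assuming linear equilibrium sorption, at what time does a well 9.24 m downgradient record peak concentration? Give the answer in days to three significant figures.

Retardation factor R = 1 + ρ_b·K_d/n = 1 + 1.84 × 0.28/0.21 = 3.453.
Sorption retards both mechanisms: v_R = v/R = 0.07182 m/day, D_R = D/R = 0.6950 m²/day.
Peak time from v_R²t² + 2D_R t − x² = 0: t = (√(D_R² + v_R²x²) − D_R)/v_R².
√(D_R² + v_R²x²) = √(0.6950² + 0.07182² × 9.24²) = 0.9609; v_R² = 0.005158.
t = (0.9609 − 0.6950)/0.005158 = 51.6 days.

51.6 days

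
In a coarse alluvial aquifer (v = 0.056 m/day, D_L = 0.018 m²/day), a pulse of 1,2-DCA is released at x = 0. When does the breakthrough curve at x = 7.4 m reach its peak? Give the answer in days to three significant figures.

127 days

For the 1D instantaneous-source solution, setting ∂C/∂t = 0 at fixed x gives v²t² + 2Dt − x² = 0, so t = (√(D² + v²x²) − D)/v².
√(D² + v²x²) = √(0.018² + 0.056² × 7.4²) = 0.4148; v² = 0.003136.
t = (0.4148 − 0.018)/0.003136 = 127 days (vs. the pure-advection estimate x/v = 132 d).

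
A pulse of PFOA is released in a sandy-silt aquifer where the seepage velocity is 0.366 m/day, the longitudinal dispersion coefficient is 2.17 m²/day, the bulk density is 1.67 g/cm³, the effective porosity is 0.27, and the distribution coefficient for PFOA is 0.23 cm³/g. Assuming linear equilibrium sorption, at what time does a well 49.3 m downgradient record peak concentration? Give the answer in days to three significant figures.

289 days

Retardation factor R = 1 + ρ_b·K_d/n = 1 + 1.67 × 0.23/0.27 = 2.423.
Sorption retards both mechanisms: v_R = v/R = 0.1511 m/day, D_R = D/R = 0.8956 m²/day.
Peak time from v_R²t² + 2D_R t − x² = 0: t = (√(D_R² + v_R²x²) − D_R)/v_R².
√(D_R² + v_R²x²) = √(0.8956² + 0.1511² × 49.3²) = 7.503; v_R² = 0.02283.
t = (7.503 − 0.8956)/0.02283 = 289 days.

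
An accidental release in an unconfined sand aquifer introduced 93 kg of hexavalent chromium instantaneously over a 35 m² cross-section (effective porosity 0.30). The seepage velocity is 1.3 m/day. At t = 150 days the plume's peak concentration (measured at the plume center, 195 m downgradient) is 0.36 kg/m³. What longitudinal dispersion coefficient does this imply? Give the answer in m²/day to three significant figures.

0.321 m²/day

At the plume center C_max = M/(n_e·A·√(4πDt)), so D = M²/(4πt·(n_e·A·C_max)²).
n_e·A·C_max = 0.30 × 35 × 0.36 = 3.780 kg/m.
D = 93²/(4π × 150 × 3.780²) = 0.321 m²/day.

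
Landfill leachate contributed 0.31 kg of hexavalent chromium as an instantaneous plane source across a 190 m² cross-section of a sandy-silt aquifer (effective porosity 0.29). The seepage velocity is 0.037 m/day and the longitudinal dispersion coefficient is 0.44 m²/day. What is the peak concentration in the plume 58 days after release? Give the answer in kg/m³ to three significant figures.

0.000314 kg/m³

The peak of an instantaneous 1D plume sits at x = vt; there the Gaussian factor is 1 and C_max = M/(n_e·A·√(4πDt)), where n_e·A is the pore area the mass is dissolved in.
√(4πDt) = √(4π × 0.44 × 58) = 17.91 m, so C_max = 0.31/(0.29 × 190 × 17.91) = 0.000314 kg/m³.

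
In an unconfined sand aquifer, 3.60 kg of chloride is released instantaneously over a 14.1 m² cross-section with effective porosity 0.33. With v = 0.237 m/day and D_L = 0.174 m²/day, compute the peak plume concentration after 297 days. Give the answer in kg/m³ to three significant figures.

The peak of an instantaneous 1D plume sits at x = vt; there the Gaussian factor is 1 and C_max = M/(n_e·A·√(4πDt)), where n_e·A is the pore area the mass is dissolved in.
√(4πDt) = √(4π × 0.174 × 297) = 25.48 m, so C_max = 3.60/(0.33 × 14.1 × 25.48) = 0.0304 kg/m³.

0.0304 kg/m³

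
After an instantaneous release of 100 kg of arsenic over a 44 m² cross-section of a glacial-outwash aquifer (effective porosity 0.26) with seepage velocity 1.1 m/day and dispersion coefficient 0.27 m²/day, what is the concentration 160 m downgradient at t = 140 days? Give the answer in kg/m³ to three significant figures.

0.316 kg/m³

For an instantaneous plane source, C(x,t) = M/(n_e·A·√(4πDt)) · exp(−(x−vt)²/(4Dt)), with n_e·A the pore (flow) area.
Plume center vt = 1.1 × 140 = 154 m, so the well at 160 m is 6 m downgradient of the peak.
√(4πDt) = 21.79 m, giving peak height M/(n_e·A·√(4πDt)) = 100/(0.26 × 44 × 21.79) = 0.4012 kg/m³.
(x−vt)²/(4Dt) = (6)²/(4 × 0.27 × 140) = 0.2381; exp(−0.2381) = 0.7881.
C = 0.4012 × 0.7881 = 0.316 kg/m³.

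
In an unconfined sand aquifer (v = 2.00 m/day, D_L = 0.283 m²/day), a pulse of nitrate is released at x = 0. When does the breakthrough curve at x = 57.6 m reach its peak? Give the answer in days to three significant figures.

28.7 days

For the 1D instantaneous-source solution, setting ∂C/∂t = 0 at fixed x gives v²t² + 2Dt − x² = 0, so t = (√(D² + v²x²) − D)/v².
√(D² + v²x²) = √(0.283² + 2.00² × 57.6²) = 115.2; v² = 4.
t = (115.2 − 0.283)/4 = 28.7 days (vs. the pure-advection estimate x/v = 28.8 d).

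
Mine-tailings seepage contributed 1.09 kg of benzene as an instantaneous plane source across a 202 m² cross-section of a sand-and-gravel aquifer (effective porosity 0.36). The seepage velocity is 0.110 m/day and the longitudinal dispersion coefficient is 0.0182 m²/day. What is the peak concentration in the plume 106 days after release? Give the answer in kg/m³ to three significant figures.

0.00304 kg/m³

The peak of an instantaneous 1D plume sits at x = vt; there the Gaussian factor is 1 and C_max = M/(n_e·A·√(4πDt)), where n_e·A is the pore area the mass is dissolved in.
√(4πDt) = √(4π × 0.0182 × 106) = 4.924 m, so C_max = 1.09/(0.36 × 202 × 4.924) = 0.00304 kg/m³.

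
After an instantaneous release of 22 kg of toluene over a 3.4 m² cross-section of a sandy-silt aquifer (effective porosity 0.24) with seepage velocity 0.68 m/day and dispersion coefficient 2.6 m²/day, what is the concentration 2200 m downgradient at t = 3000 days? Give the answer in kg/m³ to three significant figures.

For an instantaneous plane source, C(x,t) = M/(n_e·A·√(4πDt)) · exp(−(x−vt)²/(4Dt)), with n_e·A the pore (flow) area.
Plume center vt = 0.68 × 3000 = 2040 m, so the well at 2200 m is 160 m downgradient of the peak.
√(4πDt) = 313.1 m, giving peak height M/(n_e·A·√(4πDt)) = 22/(0.24 × 3.4 × 313.1) = 0.08611 kg/m³.
(x−vt)²/(4Dt) = (160)²/(4 × 2.6 × 3000) = 0.8205; exp(−0.8205) = 0.4402.
C = 0.08611 × 0.4402 = 0.0379 kg/m³.

0.0379 kg/m³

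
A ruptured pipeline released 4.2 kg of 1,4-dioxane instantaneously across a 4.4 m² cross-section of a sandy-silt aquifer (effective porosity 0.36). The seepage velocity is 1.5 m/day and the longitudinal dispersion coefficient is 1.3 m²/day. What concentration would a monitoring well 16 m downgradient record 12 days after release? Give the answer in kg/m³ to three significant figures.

0.178 kg/m³

For an instantaneous plane source, C(x,t) = M/(n_e·A·√(4πDt)) · exp(−(x−vt)²/(4Dt)), with n_e·A the pore (flow) area.
Plume center vt = 1.5 × 12 = 18 m, so the well at 16 m is 2 m upgradient of the peak.
√(4πDt) = 14.00 m, giving peak height M/(n_e·A·√(4πDt)) = 4.2/(0.36 × 4.4 × 14.00) = 0.1894 kg/m³.
(x−vt)²/(4Dt) = (-2)²/(4 × 1.3 × 12) = 0.06410; exp(−0.06410) = 0.9379.
C = 0.1894 × 0.9379 = 0.178 kg/m³.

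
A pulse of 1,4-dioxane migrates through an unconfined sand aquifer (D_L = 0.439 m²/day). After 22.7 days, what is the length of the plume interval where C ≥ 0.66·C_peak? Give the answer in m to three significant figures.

8.14 m

The plume is Gaussian with σ = √(2Dt) = √(2 × 0.439 × 22.7) = 4.464 m.
C/C_peak = exp(−Δx²/(2σ²)) = 0.66 ⇒ Δx = σ·√(−2 ln 0.66) = 4.464 × 0.9116 = 4.069 m.
Width = 2Δx = 8.14 m.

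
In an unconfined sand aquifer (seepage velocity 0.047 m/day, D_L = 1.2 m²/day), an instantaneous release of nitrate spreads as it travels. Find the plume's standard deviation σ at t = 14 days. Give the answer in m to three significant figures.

Dispersive spreading gives a Gaussian with σ² = 2Dt; advection only shifts the center.
σ = √(2 × 1.2 × 14) = 5.80 m.

5.80 m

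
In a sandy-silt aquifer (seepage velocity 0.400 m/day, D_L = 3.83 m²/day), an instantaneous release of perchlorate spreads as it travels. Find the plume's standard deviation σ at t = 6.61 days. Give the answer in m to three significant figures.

Dispersive spreading gives a Gaussian with σ² = 2Dt; advection only shifts the center.
σ = √(2 × 3.83 × 6.61) = 7.12 m.

7.12 m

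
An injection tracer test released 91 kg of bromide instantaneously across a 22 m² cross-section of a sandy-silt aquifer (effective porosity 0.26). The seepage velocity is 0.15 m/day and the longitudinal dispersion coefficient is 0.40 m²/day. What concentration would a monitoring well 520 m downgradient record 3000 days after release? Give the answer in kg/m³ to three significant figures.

0.0467 kg/m³

For an instantaneous plane source, C(x,t) = M/(n_e·A·√(4πDt)) · exp(−(x−vt)²/(4Dt)), with n_e·A the pore (flow) area.
Plume center vt = 0.15 × 3000 = 450 m, so the well at 520 m is 70 m downgradient of the peak.
√(4πDt) = 122.8 m, giving peak height M/(n_e·A·√(4πDt)) = 91/(0.26 × 22 × 122.8) = 0.1296 kg/m³.
(x−vt)²/(4Dt) = (70)²/(4 × 0.40 × 3000) = 1.021; exp(−1.021) = 0.3602.
C = 0.1296 × 0.3602 = 0.0467 kg/m³.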